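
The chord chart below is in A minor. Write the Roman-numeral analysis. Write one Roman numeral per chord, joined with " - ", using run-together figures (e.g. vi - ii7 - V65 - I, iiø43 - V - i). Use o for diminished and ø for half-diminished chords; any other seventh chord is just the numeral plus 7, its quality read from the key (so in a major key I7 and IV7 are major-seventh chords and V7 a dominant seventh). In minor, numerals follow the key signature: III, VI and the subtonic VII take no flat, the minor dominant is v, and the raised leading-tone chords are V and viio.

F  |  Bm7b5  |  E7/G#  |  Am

VI - iiø7 - V65 - i

F: root F is the submediant; major triad there is VI.
Bm7b5: root B is the supertonic; half-diminished seventh chord there is iiø7.
E7/G#: dominant seventh chord on E = scale degree 5 → V65.
Am: root A is the tonic; minor triad there is i.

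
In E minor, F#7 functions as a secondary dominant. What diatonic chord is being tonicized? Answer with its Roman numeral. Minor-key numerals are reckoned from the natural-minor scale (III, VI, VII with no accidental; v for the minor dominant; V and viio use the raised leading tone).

V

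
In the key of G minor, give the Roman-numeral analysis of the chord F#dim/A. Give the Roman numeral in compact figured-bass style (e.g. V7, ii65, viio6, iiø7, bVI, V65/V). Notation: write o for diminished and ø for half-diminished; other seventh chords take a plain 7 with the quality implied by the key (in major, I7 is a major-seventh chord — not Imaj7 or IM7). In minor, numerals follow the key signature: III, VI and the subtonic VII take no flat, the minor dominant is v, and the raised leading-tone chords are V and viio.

Stacked in thirds the chord is F#-A-C: a diminished triad on F#.
F# is scale degree 7 in G minor, and a diminished triad on that degree is written viio.
With A in the bass the chord is in first inversion, so the figured bass is 6.

viio6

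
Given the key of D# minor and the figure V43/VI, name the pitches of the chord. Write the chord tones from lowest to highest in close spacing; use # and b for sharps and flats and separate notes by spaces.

C# E F# A#

The slash means an applied dominant: we want the dominant of VI. In D# minor, VI is B major, and its dominant is built on F#.
Building a dominant seventh chord on F# gives F#-A#-C#-E.
With the 43 figure the chord is in second inversion; from the bass C# upward in close position it reads C#-E-F#-A#.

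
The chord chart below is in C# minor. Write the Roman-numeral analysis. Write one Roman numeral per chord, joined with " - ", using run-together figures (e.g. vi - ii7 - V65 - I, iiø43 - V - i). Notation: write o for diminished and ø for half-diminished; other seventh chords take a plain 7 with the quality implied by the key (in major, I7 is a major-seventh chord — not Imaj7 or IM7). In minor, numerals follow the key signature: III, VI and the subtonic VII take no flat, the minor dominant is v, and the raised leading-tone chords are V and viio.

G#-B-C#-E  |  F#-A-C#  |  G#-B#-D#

G#-B-C#-E: minor seventh chord on C# = scale degree 1 → i43.
F#-A-C# has root F#, degree 4 in C# minor, so iv.
G#-B#-D# has root G#, degree 5 in C# minor, so V.

i43 - iv - V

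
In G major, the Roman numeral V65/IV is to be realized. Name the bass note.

B

The applied chord V65/IV is rooted on G: G-B-D-F.
The figure 65 means first inversion — the third is in the bass.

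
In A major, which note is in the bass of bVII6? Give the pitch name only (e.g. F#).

bVII in A major has root G; the chord is G-B-D.
The figure 6 means first inversion — the third is in the bass.

B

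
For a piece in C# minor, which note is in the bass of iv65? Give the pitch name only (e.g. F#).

iv in C# minor has root F#; the chord is F#-A-C#-E.
The figure 65 means first inversion — the third is in the bass.

A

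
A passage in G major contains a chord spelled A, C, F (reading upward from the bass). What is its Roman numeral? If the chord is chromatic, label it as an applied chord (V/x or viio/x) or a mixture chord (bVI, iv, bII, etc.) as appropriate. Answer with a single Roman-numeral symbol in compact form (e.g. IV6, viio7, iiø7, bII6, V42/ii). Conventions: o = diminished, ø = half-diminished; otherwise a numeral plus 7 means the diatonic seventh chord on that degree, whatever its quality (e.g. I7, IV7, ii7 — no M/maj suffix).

The pitches F-A-C form a major triad rooted on F.
F is the lowered seventh degree of G major (diatonic 7 would be F#). This is a major triad on the lowered seventh degree (the subtonic), borrowed from the parallel minor.
With A in the bass the chord is in first inversion, so the figured bass is 6.

bVII6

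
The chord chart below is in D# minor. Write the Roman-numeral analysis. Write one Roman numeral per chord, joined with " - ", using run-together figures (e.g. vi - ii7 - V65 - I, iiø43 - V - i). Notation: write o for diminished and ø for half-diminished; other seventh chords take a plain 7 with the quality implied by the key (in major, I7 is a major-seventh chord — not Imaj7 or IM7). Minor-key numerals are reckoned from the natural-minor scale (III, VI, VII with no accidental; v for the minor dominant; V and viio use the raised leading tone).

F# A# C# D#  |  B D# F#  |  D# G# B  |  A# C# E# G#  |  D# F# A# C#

F#-A#-C#-D# has root D#, degree 1 in D# minor, so i65.
B-D#-F#: major triad on B = scale degree 6 → VI.
D#-G#-B: minor triad on G# = scale degree 4 → iv64.
A#-C#-E#-G#: root A# is the dominant; minor seventh chord there is v7.
D#-F#-A#-C#: root D# is the tonic; minor seventh chord there is i7.

i65 - VI - iv64 - v7 - i7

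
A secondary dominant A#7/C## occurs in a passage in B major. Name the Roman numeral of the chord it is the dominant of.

iii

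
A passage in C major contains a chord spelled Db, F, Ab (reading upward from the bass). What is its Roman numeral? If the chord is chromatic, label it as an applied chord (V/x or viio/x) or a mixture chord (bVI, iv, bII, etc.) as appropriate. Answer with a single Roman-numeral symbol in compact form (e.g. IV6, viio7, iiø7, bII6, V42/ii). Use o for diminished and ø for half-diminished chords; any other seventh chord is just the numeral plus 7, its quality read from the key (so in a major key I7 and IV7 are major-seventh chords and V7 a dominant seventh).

bII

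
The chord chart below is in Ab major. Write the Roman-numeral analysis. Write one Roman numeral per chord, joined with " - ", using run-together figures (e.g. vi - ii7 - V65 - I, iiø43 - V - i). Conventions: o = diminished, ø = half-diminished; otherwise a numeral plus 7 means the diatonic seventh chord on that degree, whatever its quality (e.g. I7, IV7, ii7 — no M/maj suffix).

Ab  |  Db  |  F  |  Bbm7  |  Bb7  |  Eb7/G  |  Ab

I - IV - V/ii - ii7 - V7/V - V65 - I

Ab has root Ab, degree 1 in Ab major, so I.
Db: major triad on Db = scale degree 4 → IV.
F is the secondary dominant of ii (major triad on F): V/ii.
Bbm7 has root Bb, degree 2 in Ab major, so ii7.
Bb7 is the secondary dominant of V (dominant seventh chord on Bb): V7/V.
Eb7/G has root Eb, degree 5 in Ab major, so V65.
Ab: root Ab is the tonic; major triad there is I.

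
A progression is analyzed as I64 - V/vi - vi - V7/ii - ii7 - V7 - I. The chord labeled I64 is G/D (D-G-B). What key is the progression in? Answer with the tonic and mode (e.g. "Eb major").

The chord G/D is a major triad rooted on G; its label is I64.
If G is scale degree 1 and the mode makes that degree carry a major triad, the tonic is G and the mode is major.

G major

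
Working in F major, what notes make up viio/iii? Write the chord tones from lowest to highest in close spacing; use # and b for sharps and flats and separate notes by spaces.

G# B D

viio/iii is a secondary leading-tone chord. The target iii is A in F major; the applied chord is rooted a semitone below, on G#.
Building a diminished triad on G# gives G#-B-D.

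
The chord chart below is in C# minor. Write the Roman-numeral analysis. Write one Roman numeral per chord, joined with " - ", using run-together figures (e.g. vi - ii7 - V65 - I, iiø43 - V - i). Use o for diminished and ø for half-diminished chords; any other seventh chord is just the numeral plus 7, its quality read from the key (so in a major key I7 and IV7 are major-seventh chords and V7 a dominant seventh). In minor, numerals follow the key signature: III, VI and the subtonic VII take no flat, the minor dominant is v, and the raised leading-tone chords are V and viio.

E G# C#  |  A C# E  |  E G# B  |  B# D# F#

i6 - VI - III - viio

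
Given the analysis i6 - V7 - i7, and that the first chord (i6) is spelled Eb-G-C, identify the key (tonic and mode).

i6 is given as Eb-G-C — a minor triad with root C.
If C is scale degree 1 and the mode makes that degree carry a minor triad, the tonic is C and the mode is minor.

C minor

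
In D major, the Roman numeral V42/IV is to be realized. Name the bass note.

C

The applied chord V42/IV is rooted on D: D-F#-A-C.
The figure 42 means third inversion — the seventh is in the bass.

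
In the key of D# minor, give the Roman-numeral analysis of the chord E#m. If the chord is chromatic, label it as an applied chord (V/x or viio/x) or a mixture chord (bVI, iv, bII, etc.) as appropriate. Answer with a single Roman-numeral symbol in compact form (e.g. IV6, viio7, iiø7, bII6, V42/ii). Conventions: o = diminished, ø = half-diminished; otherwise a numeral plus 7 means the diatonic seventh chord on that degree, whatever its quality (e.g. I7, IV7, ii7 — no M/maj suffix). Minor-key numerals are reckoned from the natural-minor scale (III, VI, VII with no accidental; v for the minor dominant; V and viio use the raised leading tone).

ii

Stacked in thirds the chord is E#-G#-B#: a minor triad on E#.
E# is the second degree of D# minor. This is the minor supertonic, borrowed from the parallel major (the Dorian ii).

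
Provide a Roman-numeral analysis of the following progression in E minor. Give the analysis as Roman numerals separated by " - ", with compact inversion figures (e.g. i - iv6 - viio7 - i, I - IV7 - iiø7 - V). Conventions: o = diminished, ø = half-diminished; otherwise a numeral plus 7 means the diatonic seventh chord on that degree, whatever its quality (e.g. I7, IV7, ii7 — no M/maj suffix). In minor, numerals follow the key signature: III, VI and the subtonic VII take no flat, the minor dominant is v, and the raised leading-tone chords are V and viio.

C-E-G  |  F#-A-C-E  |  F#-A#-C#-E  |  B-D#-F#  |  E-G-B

VI - iiø7 - V7/V - V - i

C-E-G: root C is the submediant; major triad there is VI.
F#-A-C-E: root F# is the supertonic; half-diminished seventh chord there is iiø7.
F#-A#-C#-E is the secondary dominant of V (dominant seventh chord on F#): V7/V.
B-D#-F#: major triad on B = scale degree 5 → V.
E-G-B: minor triad on E = scale degree 1 → i.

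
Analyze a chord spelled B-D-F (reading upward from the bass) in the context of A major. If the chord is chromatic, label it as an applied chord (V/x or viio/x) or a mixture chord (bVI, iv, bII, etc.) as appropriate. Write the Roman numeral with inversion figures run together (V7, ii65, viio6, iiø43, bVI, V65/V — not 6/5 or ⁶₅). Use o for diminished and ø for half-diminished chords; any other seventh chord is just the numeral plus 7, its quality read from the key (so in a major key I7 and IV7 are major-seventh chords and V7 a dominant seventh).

The pitches B-D-F form a diminished triad rooted on B.
B is the second degree of A major. This is the diminished supertonic triad, borrowed from the parallel minor.

iio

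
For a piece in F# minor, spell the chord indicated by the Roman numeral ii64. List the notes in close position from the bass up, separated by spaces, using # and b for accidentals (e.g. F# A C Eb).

Scale degree 2 in F# minor is G#; here the chord built on it is altered to a minor triad. ii64 is the minor supertonic, borrowed from the parallel major (the Dorian ii).
So the chord is G#-B-D#, a minor triad.
The figured bass 64 indicates second inversion, placing the fifth (D#) in the bass: D#-G#-B.

D# G# B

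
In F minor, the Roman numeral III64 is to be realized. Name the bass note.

Eb

III in F minor has root Ab; the chord is Ab-C-Eb.
The figure 64 means second inversion — the fifth is in the bass.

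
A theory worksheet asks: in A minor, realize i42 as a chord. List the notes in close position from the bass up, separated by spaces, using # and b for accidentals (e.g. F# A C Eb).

G A C E

The numeral's case and figure indicate a minor seventh chord. In A minor its root, scale degree 1, is A.
That chord is spelled A-C-E-G.
The figured bass 42 indicates third inversion, placing the seventh (G) in the bass: G-A-C-E.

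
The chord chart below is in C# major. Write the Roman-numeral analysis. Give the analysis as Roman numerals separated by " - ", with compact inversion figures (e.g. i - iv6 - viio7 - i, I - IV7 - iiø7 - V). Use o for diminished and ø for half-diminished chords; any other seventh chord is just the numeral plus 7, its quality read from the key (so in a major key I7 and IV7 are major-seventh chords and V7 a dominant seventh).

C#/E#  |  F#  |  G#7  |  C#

I6 - IV - V7 - I

C#/E#: major triad on C# = scale degree 1 → I6.
F# has root F#, degree 4 in C# major, so IV.
G#7: dominant seventh chord on G# = scale degree 5 → V7.
C#: root C# is the tonic; major triad there is I.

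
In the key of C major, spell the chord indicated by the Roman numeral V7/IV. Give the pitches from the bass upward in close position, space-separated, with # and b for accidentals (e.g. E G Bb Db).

C E G Bb

The slash means an applied dominant: we want the dominant of IV. In C major, IV is F major, and its dominant is built on C.
Building a dominant seventh chord on C gives C-E-G-Bb.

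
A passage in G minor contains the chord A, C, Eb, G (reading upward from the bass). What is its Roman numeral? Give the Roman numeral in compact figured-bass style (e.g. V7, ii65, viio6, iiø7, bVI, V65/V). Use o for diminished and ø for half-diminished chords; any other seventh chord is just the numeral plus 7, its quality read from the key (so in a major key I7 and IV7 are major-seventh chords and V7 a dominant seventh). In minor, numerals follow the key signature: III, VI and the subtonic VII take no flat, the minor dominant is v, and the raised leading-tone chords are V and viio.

Stacked in thirds the chord is A-C-Eb-G: a half-diminished seventh chord on A.
A is scale degree 2 in G minor, and a half-diminished seventh chord on that degree is written iiø7.

iiø7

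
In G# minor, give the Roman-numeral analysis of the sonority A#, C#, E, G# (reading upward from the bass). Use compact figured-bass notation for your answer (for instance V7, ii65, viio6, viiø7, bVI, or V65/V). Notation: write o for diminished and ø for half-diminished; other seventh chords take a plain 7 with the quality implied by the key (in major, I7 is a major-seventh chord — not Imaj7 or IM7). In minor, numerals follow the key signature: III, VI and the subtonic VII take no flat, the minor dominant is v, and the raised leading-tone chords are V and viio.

Stacked in thirds the chord is A#-C#-E-G#: a half-diminished seventh chord on A#.
In G# minor, A# is the supertonic; the diatonic half-diminished seventh chord there is iiø7.

iiø7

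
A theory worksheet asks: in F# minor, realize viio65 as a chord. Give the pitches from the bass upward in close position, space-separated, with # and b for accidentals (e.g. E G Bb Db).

In F# minor, the leading-tone chord is built on the raised seventh degree, E#.
That chord is spelled E#-G#-B-D.
The figured bass 65 indicates first inversion, placing the third (G#) in the bass: G#-B-D-E#.

G# B D E#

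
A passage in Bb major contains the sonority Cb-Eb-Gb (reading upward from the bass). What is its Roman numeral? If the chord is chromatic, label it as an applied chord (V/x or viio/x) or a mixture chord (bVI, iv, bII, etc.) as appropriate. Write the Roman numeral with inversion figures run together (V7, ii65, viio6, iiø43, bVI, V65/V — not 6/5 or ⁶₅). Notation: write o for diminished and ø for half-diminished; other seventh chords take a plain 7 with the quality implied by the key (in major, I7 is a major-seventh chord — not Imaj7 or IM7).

bII

The pitches Cb-Eb-Gb form a major triad rooted on Cb.
Cb is the lowered second degree of Bb major (diatonic 2 would be C). This is the Neapolitan chord — a major triad on the lowered second degree.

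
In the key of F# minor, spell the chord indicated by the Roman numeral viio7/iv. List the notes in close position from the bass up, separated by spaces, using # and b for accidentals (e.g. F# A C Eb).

The slash marks an applied leading-tone chord: viio of iv. In F# minor, iv is B, so the leading tone to it is A#, a half step below.
Building a fully diminished seventh chord on A# gives A#-C#-E-G.

A# C# E G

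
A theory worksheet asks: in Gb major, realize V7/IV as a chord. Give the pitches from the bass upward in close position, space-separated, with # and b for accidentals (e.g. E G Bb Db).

Gb Bb Db Fb

The slash means an applied dominant: we want the dominant of IV. In Gb major, IV is Cb major, and its dominant is built on Gb.
Building a dominant seventh chord on Gb gives Gb-Bb-Db-Fb.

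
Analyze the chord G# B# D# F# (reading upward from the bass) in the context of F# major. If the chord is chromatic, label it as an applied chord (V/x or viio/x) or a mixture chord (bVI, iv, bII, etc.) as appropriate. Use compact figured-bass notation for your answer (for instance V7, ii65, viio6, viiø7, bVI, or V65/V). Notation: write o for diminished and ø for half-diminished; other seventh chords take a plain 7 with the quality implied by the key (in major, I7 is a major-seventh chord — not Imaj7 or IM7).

V7/V

The pitches G#-B#-D#-F# form a dominant seventh chord rooted on G#.
G# is not a diatonic chord root with this quality in F# major, but it lies a perfect fifth above C# (V), so the chord functions as an applied dominant of V.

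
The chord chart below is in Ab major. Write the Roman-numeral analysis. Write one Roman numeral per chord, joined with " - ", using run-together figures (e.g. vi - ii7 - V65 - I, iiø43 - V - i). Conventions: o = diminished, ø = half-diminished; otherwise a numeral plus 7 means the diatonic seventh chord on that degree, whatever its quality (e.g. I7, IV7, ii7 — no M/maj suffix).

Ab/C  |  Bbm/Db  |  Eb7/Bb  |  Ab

I6 - ii6 - V43 - I

Ab/C: root Ab is the tonic; major triad there is I6.
Bbm/Db: root Bb is the supertonic; minor triad there is ii6.
Eb7/Bb: dominant seventh chord on Eb = scale degree 5 → V43.
Ab: major triad on Ab = scale degree 1 → I.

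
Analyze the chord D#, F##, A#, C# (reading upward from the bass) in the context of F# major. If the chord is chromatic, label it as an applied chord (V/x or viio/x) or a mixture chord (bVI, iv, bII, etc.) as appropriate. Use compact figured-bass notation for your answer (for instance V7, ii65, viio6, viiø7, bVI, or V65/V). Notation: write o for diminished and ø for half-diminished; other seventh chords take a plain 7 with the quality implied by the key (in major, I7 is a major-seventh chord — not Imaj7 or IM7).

The pitches D#-F##-A#-C# form a dominant seventh chord rooted on D#.
D# is not a diatonic chord root with this quality in F# major, but it lies a perfect fifth above G# (ii), so the chord functions as an applied dominant of ii.

V7/ii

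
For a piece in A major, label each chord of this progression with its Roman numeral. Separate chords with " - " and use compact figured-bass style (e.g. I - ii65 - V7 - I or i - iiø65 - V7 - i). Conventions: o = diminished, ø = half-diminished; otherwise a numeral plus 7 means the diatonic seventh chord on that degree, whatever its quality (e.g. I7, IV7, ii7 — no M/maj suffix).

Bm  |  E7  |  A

ii - V7 - I

Bm: root B is the supertonic; minor triad there is ii.
E7: root E is the dominant; dominant seventh chord there is V7.
A: root A is the tonic; major triad there is I.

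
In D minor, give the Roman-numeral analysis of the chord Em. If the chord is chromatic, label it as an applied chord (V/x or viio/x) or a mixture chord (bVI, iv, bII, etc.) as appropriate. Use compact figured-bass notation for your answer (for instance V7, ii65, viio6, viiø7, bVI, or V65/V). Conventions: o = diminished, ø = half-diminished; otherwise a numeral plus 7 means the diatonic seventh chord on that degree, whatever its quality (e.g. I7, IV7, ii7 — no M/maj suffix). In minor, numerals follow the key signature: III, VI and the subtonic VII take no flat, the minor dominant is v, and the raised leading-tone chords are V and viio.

ii

Stacked in thirds the chord is E-G-B: a minor triad on E.
E is the second degree of D minor. This is the minor supertonic, borrowed from the parallel major (the Dorian ii).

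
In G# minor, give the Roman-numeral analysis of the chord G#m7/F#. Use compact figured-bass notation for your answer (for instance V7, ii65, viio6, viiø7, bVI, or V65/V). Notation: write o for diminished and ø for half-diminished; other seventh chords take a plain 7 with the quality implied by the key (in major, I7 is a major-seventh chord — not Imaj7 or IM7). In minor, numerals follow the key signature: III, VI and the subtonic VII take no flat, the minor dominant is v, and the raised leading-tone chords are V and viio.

i42

Stacked in thirds the chord is G#-B-D#-F#: a minor seventh chord on G#.
In G# minor, G# is the tonic; the diatonic minor seventh chord there is i7.
With F# in the bass the chord is in third inversion, so the figured bass is 42.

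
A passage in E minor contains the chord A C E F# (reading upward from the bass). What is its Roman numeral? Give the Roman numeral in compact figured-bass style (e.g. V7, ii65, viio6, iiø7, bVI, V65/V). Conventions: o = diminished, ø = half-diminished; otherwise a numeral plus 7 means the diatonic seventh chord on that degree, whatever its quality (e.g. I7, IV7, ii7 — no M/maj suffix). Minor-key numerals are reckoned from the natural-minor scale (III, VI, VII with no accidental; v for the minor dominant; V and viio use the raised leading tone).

The pitches F#-A-C-E form a half-diminished seventh chord rooted on F#.
F# is scale degree 2 in E minor, and a half-diminished seventh chord on that degree is written iiø7.
With A in the bass the chord is in first inversion, so the figured bass is 65.

iiø65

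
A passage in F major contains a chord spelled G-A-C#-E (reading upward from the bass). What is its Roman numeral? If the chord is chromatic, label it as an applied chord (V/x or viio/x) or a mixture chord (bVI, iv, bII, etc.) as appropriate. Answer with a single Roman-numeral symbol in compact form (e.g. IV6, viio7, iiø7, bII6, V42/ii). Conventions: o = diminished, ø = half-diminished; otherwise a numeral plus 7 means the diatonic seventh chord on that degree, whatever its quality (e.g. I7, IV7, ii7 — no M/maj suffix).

Stacked in thirds the chord is A-C#-E-G: a dominant seventh chord on A.
A is not a diatonic chord root with this quality in F major, but it lies a perfect fifth above D (vi), so the chord functions as an applied dominant of vi.
With G in the bass the chord is in third inversion, so the figured bass is 42.

V42/vi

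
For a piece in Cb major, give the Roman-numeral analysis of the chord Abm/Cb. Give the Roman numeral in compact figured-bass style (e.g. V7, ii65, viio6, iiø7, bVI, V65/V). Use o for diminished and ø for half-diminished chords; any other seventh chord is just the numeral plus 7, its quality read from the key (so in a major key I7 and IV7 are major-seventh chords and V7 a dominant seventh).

vi6

Stacked in thirds the chord is Ab-Cb-Eb: a minor triad on Ab.
In Cb major, Ab is the submediant; the diatonic minor triad there is vi.
With Cb in the bass the chord is in first inversion, so the figured bass is 6.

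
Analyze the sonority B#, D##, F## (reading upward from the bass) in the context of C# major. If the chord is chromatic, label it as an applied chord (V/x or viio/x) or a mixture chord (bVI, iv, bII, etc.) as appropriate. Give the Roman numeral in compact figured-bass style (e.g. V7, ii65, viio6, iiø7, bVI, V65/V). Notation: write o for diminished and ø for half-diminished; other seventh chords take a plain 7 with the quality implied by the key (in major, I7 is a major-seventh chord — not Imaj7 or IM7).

V/iii

Stacked in thirds the chord is B#-D##-F##: a major triad on B#.
B# is not a diatonic chord root with this quality in C# major, but it lies a perfect fifth above E# (iii), so the chord functions as an applied dominant of iii.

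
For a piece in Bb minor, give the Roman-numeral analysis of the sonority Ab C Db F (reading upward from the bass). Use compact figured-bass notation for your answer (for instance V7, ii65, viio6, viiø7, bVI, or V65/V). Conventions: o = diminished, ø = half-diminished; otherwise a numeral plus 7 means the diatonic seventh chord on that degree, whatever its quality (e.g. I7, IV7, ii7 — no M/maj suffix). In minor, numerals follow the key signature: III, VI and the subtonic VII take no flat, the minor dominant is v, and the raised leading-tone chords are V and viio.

III43

The pitches Db-F-Ab-C form a major seventh chord rooted on Db.
In Bb minor, Db is the mediant; the diatonic major seventh chord there is III7.
With Ab in the bass the chord is in second inversion, so the figured bass is 43.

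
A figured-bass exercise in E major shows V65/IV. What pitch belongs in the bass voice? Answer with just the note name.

G#

The applied chord V65/IV is rooted on E: E-G#-B-D.
The figure 65 means first inversion — the third is in the bass.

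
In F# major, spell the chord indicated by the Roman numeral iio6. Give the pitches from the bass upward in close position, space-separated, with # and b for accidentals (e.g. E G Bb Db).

B D G#

Scale degree 2 in F# major is G#; here the chord built on it is altered to a diminished triad. iio6 is the diminished supertonic triad, borrowed from the parallel minor.
So the chord is G#-B-D.
The figured bass 6 indicates first inversion, placing the third (B) in the bass: B-D-G#.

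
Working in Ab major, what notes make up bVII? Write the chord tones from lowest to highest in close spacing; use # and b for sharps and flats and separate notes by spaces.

Gb Bb Db

Scale degree 7 in Ab major is G; lowering it a half step gives Gb. bVII is a major triad on the lowered seventh degree (the subtonic), borrowed from the parallel minor.
So the chord is Gb-Bb-Db, a major triad.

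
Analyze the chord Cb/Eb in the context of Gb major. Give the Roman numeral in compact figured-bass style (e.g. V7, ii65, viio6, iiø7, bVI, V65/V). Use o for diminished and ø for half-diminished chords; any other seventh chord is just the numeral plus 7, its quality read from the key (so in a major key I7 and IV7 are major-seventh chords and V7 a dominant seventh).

IV6

Stacked in thirds the chord is Cb-Eb-Gb: a major triad on Cb.
Cb is scale degree 4 in Gb major, and a major triad on that degree is written IV.
With Eb in the bass the chord is in first inversion, so the figured bass is 6.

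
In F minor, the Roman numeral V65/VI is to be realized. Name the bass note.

The applied chord V65/VI is rooted on Ab: Ab-C-Eb-Gb.
The figure 65 means first inversion — the third is in the bass.

C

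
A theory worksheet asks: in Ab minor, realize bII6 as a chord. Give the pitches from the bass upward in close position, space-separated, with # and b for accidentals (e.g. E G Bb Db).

Db Fb Bbb

Scale degree 2 in Ab minor is Bb; lowering it a half step gives Bbb. bII6 is the Neapolitan sixth — a major triad on the lowered second degree, here in its customary first inversion.
So the chord is Bbb-Db-Fb, a major triad.
With the 6 figure the chord is in first inversion; from the bass Db upward in close position it reads Db-Fb-Bbb.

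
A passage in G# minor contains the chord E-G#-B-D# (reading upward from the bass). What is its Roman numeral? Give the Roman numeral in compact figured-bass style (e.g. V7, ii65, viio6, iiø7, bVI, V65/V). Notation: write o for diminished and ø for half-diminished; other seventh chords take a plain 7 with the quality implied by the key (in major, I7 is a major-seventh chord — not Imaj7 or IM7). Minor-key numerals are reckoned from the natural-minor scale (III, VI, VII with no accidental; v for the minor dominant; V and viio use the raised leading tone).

The pitches E-G#-B-D# form a major seventh chord rooted on E.
E is scale degree 6 in G# minor, and a major seventh chord on that degree is written VI7.

VI7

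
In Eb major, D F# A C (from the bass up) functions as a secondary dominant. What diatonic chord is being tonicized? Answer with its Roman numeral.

iii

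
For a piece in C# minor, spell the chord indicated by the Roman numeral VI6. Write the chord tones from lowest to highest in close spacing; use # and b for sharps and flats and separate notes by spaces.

The numeral's case and figure indicate a major triad. In C# minor its root, scale degree 6, is A.
That chord is spelled A-C#-E.
With the 6 figure the chord is in first inversion; from the bass C# upward in close position it reads C#-E-A.

C# E A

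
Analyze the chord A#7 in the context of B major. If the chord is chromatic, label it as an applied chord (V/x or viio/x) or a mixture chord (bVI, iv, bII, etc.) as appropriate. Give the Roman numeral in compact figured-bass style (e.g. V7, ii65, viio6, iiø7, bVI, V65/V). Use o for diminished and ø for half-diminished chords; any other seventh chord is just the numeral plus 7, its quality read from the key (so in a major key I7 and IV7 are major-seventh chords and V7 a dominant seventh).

The pitches A#-C##-E#-G# form a dominant seventh chord rooted on A#.
A# is not a diatonic chord root with this quality in B major, but it lies a perfect fifth above D# (iii), so the chord functions as an applied dominant of iii.

V7/iii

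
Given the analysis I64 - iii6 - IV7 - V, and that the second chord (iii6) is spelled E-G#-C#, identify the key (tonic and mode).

A major

The chord C#m/E is a minor triad rooted on C#; its label is iii6.
iii6 on C# implies C# is the mediant; that puts the tonic at A, and the lowercase numeral fits major mode.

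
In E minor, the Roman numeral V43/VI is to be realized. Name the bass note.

The applied chord V43/VI is rooted on G: G-B-D-F.
The figure 43 means second inversion — the fifth is in the bass.

D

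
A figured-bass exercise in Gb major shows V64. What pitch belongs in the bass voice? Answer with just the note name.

Ab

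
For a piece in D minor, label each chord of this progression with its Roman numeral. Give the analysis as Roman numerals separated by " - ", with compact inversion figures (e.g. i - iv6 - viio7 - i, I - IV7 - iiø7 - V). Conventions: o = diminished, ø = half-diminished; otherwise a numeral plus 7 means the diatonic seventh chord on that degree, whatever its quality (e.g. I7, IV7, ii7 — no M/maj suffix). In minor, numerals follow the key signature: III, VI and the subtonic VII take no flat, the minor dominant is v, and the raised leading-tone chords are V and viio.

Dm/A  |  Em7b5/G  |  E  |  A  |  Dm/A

i64 - iiø65 - V/V - V - i64

Dm/A: root D is the tonic; minor triad there is i64.
Em7b5/G: root E is the supertonic; half-diminished seventh chord there is iiø65.
E is the secondary dominant of V (major triad on E): V/V.
A has root A, degree 5 in D minor, so V.
Dm/A: minor triad on D = scale degree 1 → i64.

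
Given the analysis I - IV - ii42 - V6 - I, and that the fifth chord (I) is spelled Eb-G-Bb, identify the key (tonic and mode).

The anchor chord is a major triad on Eb, labeled I.
If Eb is scale degree 1 and the mode makes that degree carry a major triad, the tonic is Eb and the mode is major.

Eb major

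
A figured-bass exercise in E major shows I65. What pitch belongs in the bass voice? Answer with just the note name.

I in E major has root E; the chord is E-G#-B-D#.
The figure 65 means first inversion — the third is in the bass.

G#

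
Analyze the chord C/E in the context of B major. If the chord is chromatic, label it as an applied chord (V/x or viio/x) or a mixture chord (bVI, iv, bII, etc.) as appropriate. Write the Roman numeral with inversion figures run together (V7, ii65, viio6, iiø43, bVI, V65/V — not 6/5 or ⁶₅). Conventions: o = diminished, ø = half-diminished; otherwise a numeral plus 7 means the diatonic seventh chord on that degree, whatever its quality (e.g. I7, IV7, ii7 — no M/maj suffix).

The pitches C-E-G form a major triad rooted on C.
C is the lowered second degree of B major (diatonic 2 would be C#). This is the Neapolitan sixth — a major triad on the lowered second degree, here in its customary first inversion.
With E in the bass the chord is in first inversion, so the figured bass is 6.

bII6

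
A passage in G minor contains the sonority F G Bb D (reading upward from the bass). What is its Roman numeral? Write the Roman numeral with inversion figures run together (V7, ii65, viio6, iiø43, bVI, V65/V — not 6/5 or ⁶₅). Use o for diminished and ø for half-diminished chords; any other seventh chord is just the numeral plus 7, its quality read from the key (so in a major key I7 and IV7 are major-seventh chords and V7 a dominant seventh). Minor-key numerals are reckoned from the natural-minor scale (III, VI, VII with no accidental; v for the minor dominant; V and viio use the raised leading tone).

i42

The pitches G-Bb-D-F form a minor seventh chord rooted on G.
G is scale degree 1 in G minor, and a minor seventh chord on that degree is written i7.
With F in the bass the chord is in third inversion, so the figured bass is 42.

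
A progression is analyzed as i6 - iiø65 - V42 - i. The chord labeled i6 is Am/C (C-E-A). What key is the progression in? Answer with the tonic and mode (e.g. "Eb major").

A minor

The chord Am/C is a minor triad rooted on A; its label is i6.
If A is scale degree 1 and the mode makes that degree carry a minor triad, the tonic is A and the mode is minor.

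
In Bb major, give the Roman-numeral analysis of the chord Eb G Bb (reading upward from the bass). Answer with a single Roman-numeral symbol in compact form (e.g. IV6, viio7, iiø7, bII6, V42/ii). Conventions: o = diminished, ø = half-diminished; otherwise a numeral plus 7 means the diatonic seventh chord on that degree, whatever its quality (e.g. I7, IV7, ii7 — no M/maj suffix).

IV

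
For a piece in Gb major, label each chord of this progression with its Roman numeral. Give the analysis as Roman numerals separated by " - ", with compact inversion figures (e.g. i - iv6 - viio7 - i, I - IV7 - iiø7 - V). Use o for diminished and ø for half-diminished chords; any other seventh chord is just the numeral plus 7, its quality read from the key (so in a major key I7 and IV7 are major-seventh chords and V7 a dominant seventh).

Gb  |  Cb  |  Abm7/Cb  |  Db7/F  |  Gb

Gb has root Gb, degree 1 in Gb major, so I.
Cb: major triad on Cb = scale degree 4 → IV.
Abm7/Cb: root Ab is the supertonic; minor seventh chord there is ii65.
Db7/F: root Db is the dominant; dominant seventh chord there is V65.
Gb: root Gb is the tonic; major triad there is I.

I - IV - ii65 - V65 - I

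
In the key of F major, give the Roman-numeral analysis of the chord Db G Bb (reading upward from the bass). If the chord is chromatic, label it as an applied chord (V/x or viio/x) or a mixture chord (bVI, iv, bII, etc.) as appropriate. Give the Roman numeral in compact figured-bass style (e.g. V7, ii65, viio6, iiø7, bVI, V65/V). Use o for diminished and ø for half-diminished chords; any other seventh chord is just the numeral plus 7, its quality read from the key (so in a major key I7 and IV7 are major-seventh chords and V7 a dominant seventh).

The pitches G-Bb-Db form a diminished triad rooted on G.
G is the second degree of F major. This is the diminished supertonic triad, borrowed from the parallel minor.
With Db in the bass the chord is in second inversion, so the figured bass is 64.

iio64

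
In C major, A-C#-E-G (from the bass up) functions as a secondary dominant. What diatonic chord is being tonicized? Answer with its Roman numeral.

ii

The chord is a dominant seventh chord on A.
A dominant resolves down a perfect fifth: A → D. In C major, D is scale degree 2, i.e. ii.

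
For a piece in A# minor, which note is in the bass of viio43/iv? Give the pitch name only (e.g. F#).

G#

The applied chord viio43/iv is rooted on C##: C##-E#-G#-B.
The figure 43 means second inversion — the fifth is in the bass.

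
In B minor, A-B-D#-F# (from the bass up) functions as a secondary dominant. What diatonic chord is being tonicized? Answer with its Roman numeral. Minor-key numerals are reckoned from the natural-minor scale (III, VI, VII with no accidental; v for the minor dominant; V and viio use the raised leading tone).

iv

The chord is a dominant seventh chord on B.
A dominant resolves down a perfect fifth: B → E. In B minor, E is scale degree 4, i.e. iv.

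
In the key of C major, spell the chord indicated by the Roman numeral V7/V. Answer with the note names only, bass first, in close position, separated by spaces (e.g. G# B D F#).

D F# A C

V7/V is a secondary dominant — the dominant seventh of V. V in C major is G, so the applied chord's root is D, a perfect fifth above.
Building a dominant seventh chord on D gives D-F#-A-C.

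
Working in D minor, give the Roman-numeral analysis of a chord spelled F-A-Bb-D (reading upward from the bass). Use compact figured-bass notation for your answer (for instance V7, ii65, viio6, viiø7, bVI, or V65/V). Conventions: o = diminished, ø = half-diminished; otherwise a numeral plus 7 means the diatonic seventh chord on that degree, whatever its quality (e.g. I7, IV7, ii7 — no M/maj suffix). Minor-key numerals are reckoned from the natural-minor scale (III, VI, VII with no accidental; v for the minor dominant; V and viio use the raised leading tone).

VI43

The pitches Bb-D-F-A form a major seventh chord rooted on Bb.
Bb is scale degree 6 in D minor, and a major seventh chord on that degree is written VI7.
With F in the bass the chord is in second inversion, so the figured bass is 43.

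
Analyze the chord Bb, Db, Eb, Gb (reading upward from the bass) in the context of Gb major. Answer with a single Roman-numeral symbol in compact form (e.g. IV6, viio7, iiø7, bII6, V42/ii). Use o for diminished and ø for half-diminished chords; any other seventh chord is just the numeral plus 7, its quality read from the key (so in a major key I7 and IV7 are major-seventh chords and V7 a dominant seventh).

vi43

Stacked in thirds the chord is Eb-Gb-Bb-Db: a minor seventh chord on Eb.
In Gb major, Eb is the submediant; the diatonic minor seventh chord there is vi7.
With Bb in the bass the chord is in second inversion, so the figured bass is 43.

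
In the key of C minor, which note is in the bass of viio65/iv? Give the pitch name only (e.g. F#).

The applied chord viio65/iv is rooted on E: E-G-Bb-Db.
The figure 65 means first inversion — the third is in the bass.

G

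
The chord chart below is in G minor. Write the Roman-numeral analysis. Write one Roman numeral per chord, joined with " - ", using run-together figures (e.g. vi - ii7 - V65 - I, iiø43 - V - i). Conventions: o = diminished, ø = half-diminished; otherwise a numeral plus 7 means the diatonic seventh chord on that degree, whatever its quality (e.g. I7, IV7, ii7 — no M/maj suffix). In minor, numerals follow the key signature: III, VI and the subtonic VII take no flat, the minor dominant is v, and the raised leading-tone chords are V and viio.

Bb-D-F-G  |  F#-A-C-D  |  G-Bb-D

i65 - V65 - i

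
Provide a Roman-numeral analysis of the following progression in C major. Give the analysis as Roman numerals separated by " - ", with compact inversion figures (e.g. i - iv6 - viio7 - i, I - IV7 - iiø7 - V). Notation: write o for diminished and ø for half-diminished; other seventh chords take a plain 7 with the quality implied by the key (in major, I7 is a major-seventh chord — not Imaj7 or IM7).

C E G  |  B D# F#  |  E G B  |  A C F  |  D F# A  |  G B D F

C-E-G has root C, degree 1 in C major, so I.
B-D#-F#: chromatic; B is V of iii, so V/iii.
E-G-B: root E is the mediant; minor triad there is iii.
A-C-F: major triad on F = scale degree 4 → IV6.
D-F#-A: chromatic; D is V of V, so V/V.
G-B-D-F has root G, degree 5 in C major, so V7.

I - V/iii - iii - IV6 - V/V - V7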